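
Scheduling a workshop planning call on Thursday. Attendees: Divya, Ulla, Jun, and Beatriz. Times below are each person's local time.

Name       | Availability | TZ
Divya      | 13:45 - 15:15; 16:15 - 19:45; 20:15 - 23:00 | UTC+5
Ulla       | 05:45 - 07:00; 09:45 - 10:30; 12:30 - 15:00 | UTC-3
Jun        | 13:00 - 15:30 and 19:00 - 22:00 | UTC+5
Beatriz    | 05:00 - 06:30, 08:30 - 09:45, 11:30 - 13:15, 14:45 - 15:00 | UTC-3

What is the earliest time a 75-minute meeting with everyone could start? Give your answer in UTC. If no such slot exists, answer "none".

Divya in UTC: 08:45-10:15, 11:15-14:45, 15:15-18:00 (subtract 5h to convert from UTC+5).
Ulla in UTC: 08:45-10:00, 12:45-13:30, 15:30-18:00 (add 3h to convert from UTC-3).
Jun in UTC: 08:00-10:30, 14:00-17:00 (subtract 5h to convert from UTC+5).
Beatriz in UTC: 08:00-09:30, 11:30-12:45, 14:30-16:15, 17:45-18:00 (add 3h to convert from UTC-3).
Divya ∩ Ulla: 08:45-10:00, 12:45-13:30, 15:30-18:00.
Divya ∩ Ulla ∩ Jun: 08:45-10:00, 15:30-17:00.
Divya ∩ Ulla ∩ Jun ∩ Beatriz: 08:45-09:30, 15:30-16:15.
No common window is at least 75 minutes long.

none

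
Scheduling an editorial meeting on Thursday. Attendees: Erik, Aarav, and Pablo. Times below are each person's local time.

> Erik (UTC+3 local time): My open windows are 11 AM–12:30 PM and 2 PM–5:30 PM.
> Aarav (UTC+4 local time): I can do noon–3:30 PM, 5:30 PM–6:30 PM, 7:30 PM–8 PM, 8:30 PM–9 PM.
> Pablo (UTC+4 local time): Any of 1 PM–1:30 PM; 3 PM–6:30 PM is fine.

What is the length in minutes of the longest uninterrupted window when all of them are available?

60

Erik in UTC: 08:00-09:30, 11:00-14:30 (subtract 3h to convert from UTC+3).
Aarav in UTC: 08:00-11:30, 13:30-14:30, 15:30-16:00, 16:30-17:00 (subtract 4h to convert from UTC+4).
Pablo in UTC: 09:00-09:30, 11:00-14:30 (subtract 4h to convert from UTC+4).
Erik ∩ Aarav: 08:00-09:30, 11:00-11:30, 13:30-14:30.
Erik ∩ Aarav ∩ Pablo: 09:00-09:30, 11:00-11:30, 13:30-14:30.
Those are the intersection windows.
The longest is 13:30-14:30 at 60 minutes.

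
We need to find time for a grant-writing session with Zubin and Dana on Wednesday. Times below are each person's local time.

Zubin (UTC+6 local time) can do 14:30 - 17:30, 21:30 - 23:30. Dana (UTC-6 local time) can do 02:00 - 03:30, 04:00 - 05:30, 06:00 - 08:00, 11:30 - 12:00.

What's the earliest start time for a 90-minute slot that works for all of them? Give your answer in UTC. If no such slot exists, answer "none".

10:00

Zubin in UTC: 08:30-11:30, 15:30-17:30 (subtract 6h to convert from UTC+6).
Dana in UTC: 08:00-09:30, 10:00-11:30, 12:00-14:00, 17:30-18:00 (add 6h to convert from UTC-6).
Zubin ∩ Dana: 08:30-09:30, 10:00-11:30.
Those are the intersection windows.
The first common window of at least 90 minutes is 10:00-11:30, so the earliest start is 10:00.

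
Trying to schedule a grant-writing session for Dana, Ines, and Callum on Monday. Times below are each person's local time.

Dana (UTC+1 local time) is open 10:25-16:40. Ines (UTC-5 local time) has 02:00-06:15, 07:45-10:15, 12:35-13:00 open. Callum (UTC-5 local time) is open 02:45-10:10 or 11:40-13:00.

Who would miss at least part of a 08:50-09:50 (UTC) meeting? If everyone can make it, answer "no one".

Dana

Dana in UTC: 09:25-15:40 (subtract 1h to convert from UTC+1).
Ines in UTC: 07:00-11:15, 12:45-15:15, 17:35-18:00 (add 5h to convert from UTC-5).
Callum in UTC: 07:45-15:10, 16:40-18:00 (add 5h to convert from UTC-5).
Dana: not fully free for 08:50-09:50. Ines: free for 08:50-09:50. Callum: free for 08:50-09:50.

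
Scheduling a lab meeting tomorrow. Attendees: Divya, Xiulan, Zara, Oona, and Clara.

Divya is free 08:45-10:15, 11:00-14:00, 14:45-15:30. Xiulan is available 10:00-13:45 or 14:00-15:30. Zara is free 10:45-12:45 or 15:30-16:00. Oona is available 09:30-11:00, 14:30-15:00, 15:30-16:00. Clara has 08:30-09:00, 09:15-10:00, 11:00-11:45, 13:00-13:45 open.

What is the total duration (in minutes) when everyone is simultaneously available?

0

Divya ∩ Xiulan: 10:00-10:15, 11:00-13:45, 14:45-15:30.
Divya ∩ Xiulan ∩ Zara: 11:00-12:45.
Divya ∩ Xiulan ∩ Zara ∩ Oona: ∅.
Divya ∩ Xiulan ∩ Zara ∩ Oona ∩ Clara: ∅.
There is no time when everyone is free.
There is no common window, so the total is 0 minutes.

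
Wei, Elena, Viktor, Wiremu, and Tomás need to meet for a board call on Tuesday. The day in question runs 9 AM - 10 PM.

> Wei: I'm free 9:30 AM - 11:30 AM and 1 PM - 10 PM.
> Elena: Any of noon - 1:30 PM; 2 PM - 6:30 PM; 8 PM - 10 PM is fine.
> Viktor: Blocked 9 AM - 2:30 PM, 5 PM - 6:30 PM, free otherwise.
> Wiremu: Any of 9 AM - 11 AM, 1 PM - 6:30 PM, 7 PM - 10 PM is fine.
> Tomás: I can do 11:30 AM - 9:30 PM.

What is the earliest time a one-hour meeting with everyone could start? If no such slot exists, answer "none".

14:30

Wei free: 09:30-11:30, 13:00-22:00.
Elena free: 12:00-13:30, 14:00-18:30, 20:00-22:00.
Viktor free: 14:30-17:00, 18:30-22:00 (invert busy blocks within the working day).
Wiremu free: 09:00-11:00, 13:00-18:30, 19:00-22:00.
Tomás free: 11:30-21:30.
Wei ∩ Elena: 13:00-13:30, 14:00-18:30, 20:00-22:00.
Wei ∩ Elena ∩ Viktor: 14:30-17:00, 20:00-22:00.
Wei ∩ Elena ∩ Viktor ∩ Wiremu: 14:30-17:00, 20:00-22:00.
Wei ∩ Elena ∩ Viktor ∩ Wiremu ∩ Tomás: 14:30-17:00, 20:00-21:30.
The first common window of at least 60 minutes is 14:30-17:00, so the earliest start is 14:30.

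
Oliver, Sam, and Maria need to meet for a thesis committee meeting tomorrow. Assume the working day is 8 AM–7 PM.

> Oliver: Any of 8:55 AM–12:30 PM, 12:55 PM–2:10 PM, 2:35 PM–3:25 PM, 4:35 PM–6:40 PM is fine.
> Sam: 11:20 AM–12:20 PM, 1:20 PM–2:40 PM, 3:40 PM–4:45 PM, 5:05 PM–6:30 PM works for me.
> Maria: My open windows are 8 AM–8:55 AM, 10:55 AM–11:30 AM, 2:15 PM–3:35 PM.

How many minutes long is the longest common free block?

10

Oliver ∩ Sam: 11:20-12:20, 13:20-14:10, 14:35-14:40, 16:35-16:45, 17:05-18:30.
Oliver ∩ Sam ∩ Maria: 11:20-11:30, 14:35-14:40.
The longest is 11:20-11:30 at 10 minutes.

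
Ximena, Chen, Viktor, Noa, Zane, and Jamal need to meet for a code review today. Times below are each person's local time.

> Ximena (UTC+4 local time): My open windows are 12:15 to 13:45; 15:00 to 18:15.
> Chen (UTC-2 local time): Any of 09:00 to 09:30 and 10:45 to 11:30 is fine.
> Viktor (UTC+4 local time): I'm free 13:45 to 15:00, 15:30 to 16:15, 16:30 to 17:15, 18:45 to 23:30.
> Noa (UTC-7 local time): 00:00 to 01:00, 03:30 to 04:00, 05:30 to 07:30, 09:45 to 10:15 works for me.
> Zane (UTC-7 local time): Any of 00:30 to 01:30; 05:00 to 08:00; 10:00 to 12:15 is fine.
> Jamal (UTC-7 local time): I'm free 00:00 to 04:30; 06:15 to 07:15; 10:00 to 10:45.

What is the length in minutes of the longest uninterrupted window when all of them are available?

Ximena in UTC: 08:15-09:45, 11:00-14:15 (subtract 4h to convert from UTC+4).
Chen in UTC: 11:00-11:30, 12:45-13:30 (add 2h to convert from UTC-2).
Viktor in UTC: 09:45-11:00, 11:30-12:15, 12:30-13:15, 14:45-19:30 (subtract 4h to convert from UTC+4).
Noa in UTC: 07:00-08:00, 10:30-11:00, 12:30-14:30, 16:45-17:15 (add 7h to convert from UTC-7).
Zane in UTC: 07:30-08:30, 12:00-15:00, 17:00-19:15 (add 7h to convert from UTC-7).
Jamal in UTC: 07:00-11:30, 13:15-14:15, 17:00-17:45 (add 7h to convert from UTC-7).
Ximena ∩ Chen: 11:00-11:30, 12:45-13:30.
Ximena ∩ Chen ∩ Viktor: 12:45-13:15.
Ximena ∩ Chen ∩ Viktor ∩ Noa: 12:45-13:15.
Ximena ∩ Chen ∩ Viktor ∩ Noa ∩ Zane: 12:45-13:15.
Ximena ∩ Chen ∩ Viktor ∩ Noa ∩ Zane ∩ Jamal: ∅.
There is no time when everyone is free.
No common window exists, so the longest block is 0 minutes.

0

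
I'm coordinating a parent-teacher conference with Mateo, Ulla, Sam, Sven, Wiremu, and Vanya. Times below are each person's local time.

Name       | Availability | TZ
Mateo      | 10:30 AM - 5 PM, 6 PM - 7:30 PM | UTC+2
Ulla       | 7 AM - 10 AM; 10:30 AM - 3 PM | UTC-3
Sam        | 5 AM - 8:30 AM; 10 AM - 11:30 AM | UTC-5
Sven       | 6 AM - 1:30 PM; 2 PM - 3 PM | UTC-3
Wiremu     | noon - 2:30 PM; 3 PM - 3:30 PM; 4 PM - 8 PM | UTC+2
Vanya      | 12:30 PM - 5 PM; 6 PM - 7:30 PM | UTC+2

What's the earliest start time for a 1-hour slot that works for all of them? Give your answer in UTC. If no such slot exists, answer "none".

10:30

Mateo in UTC: 08:30-15:00, 16:00-17:30 (subtract 2h to convert from UTC+2).
Ulla in UTC: 10:00-13:00, 13:30-18:00 (add 3h to convert from UTC-3).
Sam in UTC: 10:00-13:30, 15:00-16:30 (add 5h to convert from UTC-5).
Sven in UTC: 09:00-16:30, 17:00-18:00 (add 3h to convert from UTC-3).
Wiremu in UTC: 10:00-12:30, 13:00-13:30, 14:00-18:00 (subtract 2h to convert from UTC+2).
Vanya in UTC: 10:30-15:00, 16:00-17:30 (subtract 2h to convert from UTC+2).
Mateo ∩ Ulla: 10:00-13:00, 13:30-15:00, 16:00-17:30.
Mateo ∩ Ulla ∩ Sam: 10:00-13:00, 16:00-16:30.
Mateo ∩ Ulla ∩ Sam ∩ Sven: 10:00-13:00, 16:00-16:30.
Mateo ∩ Ulla ∩ Sam ∩ Sven ∩ Wiremu: 10:00-12:30, 16:00-16:30.
Mateo ∩ Ulla ∩ Sam ∩ Sven ∩ Wiremu ∩ Vanya: 10:30-12:30, 16:00-16:30.
Those are the intersection windows.
The first common window of at least 60 minutes is 10:30-12:30, so the earliest start is 10:30.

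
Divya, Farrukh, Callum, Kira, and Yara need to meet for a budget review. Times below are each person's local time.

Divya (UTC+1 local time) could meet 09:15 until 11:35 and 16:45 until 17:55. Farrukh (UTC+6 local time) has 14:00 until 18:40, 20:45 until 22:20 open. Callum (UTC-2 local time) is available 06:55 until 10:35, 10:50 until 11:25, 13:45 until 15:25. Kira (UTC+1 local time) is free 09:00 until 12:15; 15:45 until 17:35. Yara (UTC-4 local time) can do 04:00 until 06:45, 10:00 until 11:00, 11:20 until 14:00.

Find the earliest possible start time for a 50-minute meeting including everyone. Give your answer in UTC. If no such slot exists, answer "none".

08:55

Divya in UTC: 08:15-10:35, 15:45-16:55 (subtract 1h to convert from UTC+1).
Farrukh in UTC: 08:00-12:40, 14:45-16:20 (subtract 6h to convert from UTC+6).
Callum in UTC: 08:55-12:35, 12:50-13:25, 15:45-17:25 (add 2h to convert from UTC-2).
Kira in UTC: 08:00-11:15, 14:45-16:35 (subtract 1h to convert from UTC+1).
Yara in UTC: 08:00-10:45, 14:00-15:00, 15:20-18:00 (add 4h to convert from UTC-4).
Divya ∩ Farrukh: 08:15-10:35, 15:45-16:20.
Divya ∩ Farrukh ∩ Callum: 08:55-10:35, 15:45-16:20.
Divya ∩ Farrukh ∩ Callum ∩ Kira: 08:55-10:35, 15:45-16:20.
Divya ∩ Farrukh ∩ Callum ∩ Kira ∩ Yara: 08:55-10:35, 15:45-16:20.
The first common window of at least 50 minutes is 08:55-10:35, so the earliest start is 08:55.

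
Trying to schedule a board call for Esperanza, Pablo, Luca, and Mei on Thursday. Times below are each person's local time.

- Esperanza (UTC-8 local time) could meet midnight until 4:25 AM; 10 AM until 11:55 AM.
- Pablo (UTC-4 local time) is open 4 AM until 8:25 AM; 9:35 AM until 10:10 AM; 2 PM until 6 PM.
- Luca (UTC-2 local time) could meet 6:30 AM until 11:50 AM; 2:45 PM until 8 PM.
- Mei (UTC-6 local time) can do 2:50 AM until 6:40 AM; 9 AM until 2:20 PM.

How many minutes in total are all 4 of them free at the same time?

330

Esperanza in UTC: 08:00-12:25, 18:00-19:55 (add 8h to convert from UTC-8).
Pablo in UTC: 08:00-12:25, 13:35-14:10, 18:00-22:00 (add 4h to convert from UTC-4).
Luca in UTC: 08:30-13:50, 16:45-22:00 (add 2h to convert from UTC-2).
Mei in UTC: 08:50-12:40, 15:00-20:20 (add 6h to convert from UTC-6).
Esperanza ∩ Pablo: 08:00-12:25, 18:00-19:55.
Esperanza ∩ Pablo ∩ Luca: 08:30-12:25, 18:00-19:55.
Esperanza ∩ Pablo ∩ Luca ∩ Mei: 08:50-12:25, 18:00-19:55.
Summing the common windows: 215 + 115 = 330 minutes.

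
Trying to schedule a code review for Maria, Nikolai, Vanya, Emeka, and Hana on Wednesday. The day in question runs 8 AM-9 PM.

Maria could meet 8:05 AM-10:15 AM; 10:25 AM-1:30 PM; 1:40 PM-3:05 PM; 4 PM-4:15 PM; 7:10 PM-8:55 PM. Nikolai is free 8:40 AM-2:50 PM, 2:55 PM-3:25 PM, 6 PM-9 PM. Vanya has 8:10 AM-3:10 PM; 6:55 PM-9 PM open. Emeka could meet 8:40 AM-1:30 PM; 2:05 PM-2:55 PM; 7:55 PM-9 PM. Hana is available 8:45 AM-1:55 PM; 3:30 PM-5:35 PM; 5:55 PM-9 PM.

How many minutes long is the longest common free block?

Maria ∩ Nikolai: 08:40-10:15, 10:25-13:30, 13:40-14:50, 14:55-15:05, 19:10-20:55.
Maria ∩ Nikolai ∩ Vanya: 08:40-10:15, 10:25-13:30, 13:40-14:50, 14:55-15:05, 19:10-20:55.
Maria ∩ Nikolai ∩ Vanya ∩ Emeka: 08:40-10:15, 10:25-13:30, 14:05-14:50, 19:55-20:55.
Maria ∩ Nikolai ∩ Vanya ∩ Emeka ∩ Hana: 08:45-10:15, 10:25-13:30, 19:55-20:55.
The longest is 10:25-13:30 at 185 minutes.

185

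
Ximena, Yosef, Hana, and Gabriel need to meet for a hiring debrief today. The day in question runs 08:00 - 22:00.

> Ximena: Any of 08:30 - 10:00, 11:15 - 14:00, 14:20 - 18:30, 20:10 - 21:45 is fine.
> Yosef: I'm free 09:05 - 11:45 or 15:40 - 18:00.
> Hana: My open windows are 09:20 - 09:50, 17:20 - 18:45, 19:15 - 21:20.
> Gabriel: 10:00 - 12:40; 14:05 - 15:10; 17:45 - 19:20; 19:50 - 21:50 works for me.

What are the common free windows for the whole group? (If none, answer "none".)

Ximena ∩ Yosef: 09:05-10:00, 11:15-11:45, 15:40-18:00.
Ximena ∩ Yosef ∩ Hana: 09:20-09:50, 17:20-18:00.
Ximena ∩ Yosef ∩ Hana ∩ Gabriel: 17:45-18:00.
Those are the intersection windows.

17:45-18:00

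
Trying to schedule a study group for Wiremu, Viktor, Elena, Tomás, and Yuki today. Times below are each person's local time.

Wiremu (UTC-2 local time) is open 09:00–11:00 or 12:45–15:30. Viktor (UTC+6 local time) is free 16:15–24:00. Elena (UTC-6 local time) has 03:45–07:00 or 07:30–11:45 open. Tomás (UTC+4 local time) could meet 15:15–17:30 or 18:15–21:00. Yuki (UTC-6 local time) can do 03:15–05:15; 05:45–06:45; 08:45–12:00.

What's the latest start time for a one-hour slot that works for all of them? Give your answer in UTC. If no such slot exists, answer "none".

Wiremu in UTC: 11:00-13:00, 14:45-17:30 (add 2h to convert from UTC-2).
Viktor in UTC: 10:15-18:00 (subtract 6h to convert from UTC+6).
Elena in UTC: 09:45-13:00, 13:30-17:45 (add 6h to convert from UTC-6).
Tomás in UTC: 11:15-13:30, 14:15-17:00 (subtract 4h to convert from UTC+4).
Yuki in UTC: 09:15-11:15, 11:45-12:45, 14:45-18:00 (add 6h to convert from UTC-6).
Wiremu ∩ Viktor: 11:00-13:00, 14:45-17:30.
Wiremu ∩ Viktor ∩ Elena: 11:00-13:00, 14:45-17:30.
Wiremu ∩ Viktor ∩ Elena ∩ Tomás: 11:15-13:00, 14:45-17:00.
Wiremu ∩ Viktor ∩ Elena ∩ Tomás ∩ Yuki: 11:45-12:45, 14:45-17:00.
The last common window of at least 60 minutes is 14:45-17:00; a 60-minute meeting can start as late as 16:00 and still end by 17:00.

16:00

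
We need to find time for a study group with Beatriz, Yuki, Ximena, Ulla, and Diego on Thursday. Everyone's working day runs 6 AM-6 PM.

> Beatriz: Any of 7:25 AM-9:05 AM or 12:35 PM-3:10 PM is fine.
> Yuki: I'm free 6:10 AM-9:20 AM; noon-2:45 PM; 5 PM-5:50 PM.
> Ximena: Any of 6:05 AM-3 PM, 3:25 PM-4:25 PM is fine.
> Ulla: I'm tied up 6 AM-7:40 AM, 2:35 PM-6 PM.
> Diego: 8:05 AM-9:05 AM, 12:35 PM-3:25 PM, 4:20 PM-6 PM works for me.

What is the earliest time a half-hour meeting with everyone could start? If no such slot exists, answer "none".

Beatriz free: 07:25-09:05, 12:35-15:10.
Yuki free: 06:10-09:20, 12:00-14:45, 17:00-17:50.
Ximena free: 06:05-15:00, 15:25-16:25.
Ulla free: 07:40-14:35 (invert busy blocks within the working day).
Diego free: 08:05-09:05, 12:35-15:25, 16:20-18:00.
Beatriz ∩ Yuki: 07:25-09:05, 12:35-14:45.
Beatriz ∩ Yuki ∩ Ximena: 07:25-09:05, 12:35-14:45.
Beatriz ∩ Yuki ∩ Ximena ∩ Ulla: 07:40-09:05, 12:35-14:35.
Beatriz ∩ Yuki ∩ Ximena ∩ Ulla ∩ Diego: 08:05-09:05, 12:35-14:35.
The first common window of at least 30 minutes is 08:05-09:05, so the earliest start is 08:05.

08:05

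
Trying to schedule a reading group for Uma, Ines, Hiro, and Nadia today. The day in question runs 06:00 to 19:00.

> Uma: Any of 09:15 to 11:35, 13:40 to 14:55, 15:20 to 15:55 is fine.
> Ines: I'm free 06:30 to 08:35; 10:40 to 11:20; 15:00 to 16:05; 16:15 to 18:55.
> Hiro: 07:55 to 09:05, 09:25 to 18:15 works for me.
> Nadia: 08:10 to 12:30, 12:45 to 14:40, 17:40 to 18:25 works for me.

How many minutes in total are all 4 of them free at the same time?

40

Uma ∩ Ines: 10:40-11:20, 15:20-15:55.
Uma ∩ Ines ∩ Hiro: 10:40-11:20, 15:20-15:55.
Uma ∩ Ines ∩ Hiro ∩ Nadia: 10:40-11:20.
Those are the intersection windows.
That's a single block of 40 minutes.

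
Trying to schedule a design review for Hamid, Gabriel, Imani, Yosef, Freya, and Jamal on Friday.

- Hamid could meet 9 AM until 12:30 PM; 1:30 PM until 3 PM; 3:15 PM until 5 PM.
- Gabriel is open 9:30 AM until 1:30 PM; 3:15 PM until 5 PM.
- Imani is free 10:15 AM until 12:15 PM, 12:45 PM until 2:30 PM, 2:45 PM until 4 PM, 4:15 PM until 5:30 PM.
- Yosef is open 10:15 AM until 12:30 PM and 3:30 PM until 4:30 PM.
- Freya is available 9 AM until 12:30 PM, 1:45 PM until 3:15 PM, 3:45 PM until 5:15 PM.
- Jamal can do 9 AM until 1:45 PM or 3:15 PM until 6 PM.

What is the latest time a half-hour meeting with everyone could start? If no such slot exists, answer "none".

Hamid ∩ Gabriel: 09:30-12:30, 15:15-17:00.
Hamid ∩ Gabriel ∩ Imani: 10:15-12:15, 15:15-16:00, 16:15-17:00.
Hamid ∩ Gabriel ∩ Imani ∩ Yosef: 10:15-12:15, 15:30-16:00, 16:15-16:30.
Hamid ∩ Gabriel ∩ Imani ∩ Yosef ∩ Freya: 10:15-12:15, 15:45-16:00, 16:15-16:30.
Hamid ∩ Gabriel ∩ Imani ∩ Yosef ∩ Freya ∩ Jamal: 10:15-12:15, 15:45-16:00, 16:15-16:30.
The last common window of at least 30 minutes is 10:15-12:15; a 30-minute meeting can start as late as 11:45 and still end by 12:15.

11:45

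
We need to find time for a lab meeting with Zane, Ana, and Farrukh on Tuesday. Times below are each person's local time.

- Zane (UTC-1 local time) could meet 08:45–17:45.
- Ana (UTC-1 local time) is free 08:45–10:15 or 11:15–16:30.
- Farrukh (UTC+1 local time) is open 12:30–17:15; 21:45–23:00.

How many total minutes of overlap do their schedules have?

Zane in UTC: 09:45-18:45 (add 1h to convert from UTC-1).
Ana in UTC: 09:45-11:15, 12:15-17:30 (add 1h to convert from UTC-1).
Farrukh in UTC: 11:30-16:15, 20:45-22:00 (subtract 1h to convert from UTC+1).
Zane ∩ Ana: 09:45-11:15, 12:15-17:30.
Zane ∩ Ana ∩ Farrukh: 12:15-16:15.
Those are the intersection windows.
That's a single block of 240 minutes.

240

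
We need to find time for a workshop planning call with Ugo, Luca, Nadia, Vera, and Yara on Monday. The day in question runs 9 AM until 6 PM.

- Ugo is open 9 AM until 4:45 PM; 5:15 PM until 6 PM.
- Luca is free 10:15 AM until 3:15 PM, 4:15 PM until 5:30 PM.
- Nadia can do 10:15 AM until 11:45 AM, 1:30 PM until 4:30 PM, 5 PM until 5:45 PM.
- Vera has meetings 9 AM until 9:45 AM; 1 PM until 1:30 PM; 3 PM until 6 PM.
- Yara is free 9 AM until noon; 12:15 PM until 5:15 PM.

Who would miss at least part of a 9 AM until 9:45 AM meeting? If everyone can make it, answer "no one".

Luca, Nadia, Vera

Ugo free: 09:00-16:45, 17:15-18:00.
Luca free: 10:15-15:15, 16:15-17:30.
Nadia free: 10:15-11:45, 13:30-16:30, 17:00-17:45.
Vera free: 09:45-13:00, 13:30-15:00 (invert busy blocks within the working day).
Yara free: 09:00-12:00, 12:15-17:15.
Ugo: free for 09:00-09:45. Luca: not fully free for 09:00-09:45. Nadia: not fully free for 09:00-09:45. Vera: not fully free for 09:00-09:45. Yara: free for 09:00-09:45.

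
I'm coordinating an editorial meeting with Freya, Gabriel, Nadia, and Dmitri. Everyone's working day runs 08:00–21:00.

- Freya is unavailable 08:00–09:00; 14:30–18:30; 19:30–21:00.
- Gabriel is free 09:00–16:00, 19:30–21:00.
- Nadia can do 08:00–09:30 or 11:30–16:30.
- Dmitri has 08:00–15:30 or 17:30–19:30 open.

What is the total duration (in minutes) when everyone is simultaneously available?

210

Freya free: 09:00-14:30, 18:30-19:30 (invert busy blocks within the working day).
Gabriel free: 09:00-16:00, 19:30-21:00.
Nadia free: 08:00-09:30, 11:30-16:30.
Dmitri free: 08:00-15:30, 17:30-19:30.
Freya ∩ Gabriel: 09:00-14:30.
Freya ∩ Gabriel ∩ Nadia: 09:00-09:30, 11:30-14:30.
Freya ∩ Gabriel ∩ Nadia ∩ Dmitri: 09:00-09:30, 11:30-14:30.
Those are the intersection windows.
Summing the common windows: 30 + 180 = 210 minutes.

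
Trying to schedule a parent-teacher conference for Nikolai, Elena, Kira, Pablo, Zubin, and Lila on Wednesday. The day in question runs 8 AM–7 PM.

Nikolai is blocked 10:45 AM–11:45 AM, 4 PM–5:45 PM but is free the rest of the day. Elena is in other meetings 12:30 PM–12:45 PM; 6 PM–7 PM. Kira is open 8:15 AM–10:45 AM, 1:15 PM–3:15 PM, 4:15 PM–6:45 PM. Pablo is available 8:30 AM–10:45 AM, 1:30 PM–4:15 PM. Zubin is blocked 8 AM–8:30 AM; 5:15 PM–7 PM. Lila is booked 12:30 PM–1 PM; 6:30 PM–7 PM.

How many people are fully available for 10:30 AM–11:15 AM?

Nikolai free: 08:00-10:45, 11:45-16:00, 17:45-19:00 (invert busy blocks within the working day).
Elena free: 08:00-12:30, 12:45-18:00 (invert busy blocks within the working day).
Kira free: 08:15-10:45, 13:15-15:15, 16:15-18:45.
Pablo free: 08:30-10:45, 13:30-16:15.
Zubin free: 08:30-17:15 (invert busy blocks within the working day).
Lila free: 08:00-12:30, 13:00-18:30 (invert busy blocks within the working day).
Elena, Zubin, and Lila can make the full 10:30-11:15 slot — that's 3.

3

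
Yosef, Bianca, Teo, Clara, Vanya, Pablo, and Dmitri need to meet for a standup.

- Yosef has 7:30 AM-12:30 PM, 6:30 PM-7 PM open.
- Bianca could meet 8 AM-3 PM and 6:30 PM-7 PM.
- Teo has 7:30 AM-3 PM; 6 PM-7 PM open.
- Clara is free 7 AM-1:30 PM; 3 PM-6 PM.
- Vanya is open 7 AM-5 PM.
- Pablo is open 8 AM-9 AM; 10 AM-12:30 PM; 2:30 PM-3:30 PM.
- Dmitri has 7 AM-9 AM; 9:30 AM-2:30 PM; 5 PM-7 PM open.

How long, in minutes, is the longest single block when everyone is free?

150

Yosef ∩ Bianca: 08:00-12:30, 18:30-19:00.
Yosef ∩ Bianca ∩ Teo: 08:00-12:30, 18:30-19:00.
Yosef ∩ Bianca ∩ Teo ∩ Clara: 08:00-12:30.
Yosef ∩ Bianca ∩ Teo ∩ Clara ∩ Vanya: 08:00-12:30.
Yosef ∩ Bianca ∩ Teo ∩ Clara ∩ Vanya ∩ Pablo: 08:00-09:00, 10:00-12:30.
Yosef ∩ Bianca ∩ Teo ∩ Clara ∩ Vanya ∩ Pablo ∩ Dmitri: 08:00-09:00, 10:00-12:30.
So the common availability across everyone is 08:00-09:00, 10:00-12:30.
The longest is 10:00-12:30 at 150 minutes.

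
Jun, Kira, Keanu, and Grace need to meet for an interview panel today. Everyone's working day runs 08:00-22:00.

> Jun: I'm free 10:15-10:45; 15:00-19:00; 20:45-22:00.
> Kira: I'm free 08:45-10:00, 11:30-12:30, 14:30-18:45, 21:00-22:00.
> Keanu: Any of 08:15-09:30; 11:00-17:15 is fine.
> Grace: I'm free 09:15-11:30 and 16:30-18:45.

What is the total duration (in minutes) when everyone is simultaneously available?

Jun ∩ Kira: 15:00-18:45, 21:00-22:00.
Jun ∩ Kira ∩ Keanu: 15:00-17:15.
Jun ∩ Kira ∩ Keanu ∩ Grace: 16:30-17:15.
Those are the intersection windows.
That's a single block of 45 minutes.

45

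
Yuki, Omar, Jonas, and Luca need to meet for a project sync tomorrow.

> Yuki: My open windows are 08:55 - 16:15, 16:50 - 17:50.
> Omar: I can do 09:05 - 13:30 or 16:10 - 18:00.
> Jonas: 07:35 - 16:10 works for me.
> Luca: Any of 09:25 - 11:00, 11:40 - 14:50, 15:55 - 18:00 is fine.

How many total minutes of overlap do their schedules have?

205

Yuki ∩ Omar: 09:05-13:30, 16:10-16:15, 16:50-17:50.
Yuki ∩ Omar ∩ Jonas: 09:05-13:30.
Yuki ∩ Omar ∩ Jonas ∩ Luca: 09:25-11:00, 11:40-13:30.
Summing the common windows: 95 + 110 = 205 minutes.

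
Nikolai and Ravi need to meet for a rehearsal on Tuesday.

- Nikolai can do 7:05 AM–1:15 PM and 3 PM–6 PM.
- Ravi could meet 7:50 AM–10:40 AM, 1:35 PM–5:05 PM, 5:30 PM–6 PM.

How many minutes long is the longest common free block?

Nikolai ∩ Ravi: 07:50-10:40, 15:00-17:05, 17:30-18:00.
The longest is 07:50-10:40 at 170 minutes.

170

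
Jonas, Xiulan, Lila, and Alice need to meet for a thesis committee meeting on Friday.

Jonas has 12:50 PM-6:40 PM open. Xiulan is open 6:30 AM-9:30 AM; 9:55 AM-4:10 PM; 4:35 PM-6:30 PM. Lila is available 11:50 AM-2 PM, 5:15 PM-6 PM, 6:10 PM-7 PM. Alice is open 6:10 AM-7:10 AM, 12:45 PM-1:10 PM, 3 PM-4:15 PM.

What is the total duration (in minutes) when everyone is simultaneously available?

20

Jonas ∩ Xiulan: 12:50-16:10, 16:35-18:30.
Jonas ∩ Xiulan ∩ Lila: 12:50-14:00, 17:15-18:00, 18:10-18:30.
Jonas ∩ Xiulan ∩ Lila ∩ Alice: 12:50-13:10.
That's a single block of 20 minutes.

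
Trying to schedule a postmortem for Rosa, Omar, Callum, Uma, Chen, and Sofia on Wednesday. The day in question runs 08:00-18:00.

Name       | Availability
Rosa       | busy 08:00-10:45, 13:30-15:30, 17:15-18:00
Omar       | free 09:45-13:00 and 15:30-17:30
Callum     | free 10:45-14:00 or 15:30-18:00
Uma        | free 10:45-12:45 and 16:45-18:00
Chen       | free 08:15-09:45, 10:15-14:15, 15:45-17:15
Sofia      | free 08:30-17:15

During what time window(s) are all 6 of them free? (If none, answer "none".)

Rosa free: 10:45-13:30, 15:30-17:15 (invert busy blocks within the working day).
Omar free: 09:45-13:00, 15:30-17:30.
Callum free: 10:45-14:00, 15:30-18:00.
Uma free: 10:45-12:45, 16:45-18:00.
Chen free: 08:15-09:45, 10:15-14:15, 15:45-17:15.
Sofia free: 08:30-17:15.
Rosa ∩ Omar: 10:45-13:00, 15:30-17:15.
Rosa ∩ Omar ∩ Callum: 10:45-13:00, 15:30-17:15.
Rosa ∩ Omar ∩ Callum ∩ Uma: 10:45-12:45, 16:45-17:15.
Rosa ∩ Omar ∩ Callum ∩ Uma ∩ Chen: 10:45-12:45, 16:45-17:15.
Rosa ∩ Omar ∩ Callum ∩ Uma ∩ Chen ∩ Sofia: 10:45-12:45, 16:45-17:15.

10:45-12:45, 16:45-17:15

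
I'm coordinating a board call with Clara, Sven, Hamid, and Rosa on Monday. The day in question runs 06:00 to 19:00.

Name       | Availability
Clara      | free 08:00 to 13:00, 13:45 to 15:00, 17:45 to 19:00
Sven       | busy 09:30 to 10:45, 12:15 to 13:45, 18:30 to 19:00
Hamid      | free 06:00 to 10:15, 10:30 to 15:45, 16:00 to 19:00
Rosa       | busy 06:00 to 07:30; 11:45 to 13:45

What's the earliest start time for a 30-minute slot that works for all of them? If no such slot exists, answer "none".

Clara free: 08:00-13:00, 13:45-15:00, 17:45-19:00.
Sven free: 06:00-09:30, 10:45-12:15, 13:45-18:30 (invert busy blocks within the working day).
Hamid free: 06:00-10:15, 10:30-15:45, 16:00-19:00.
Rosa free: 07:30-11:45, 13:45-19:00 (invert busy blocks within the working day).
Clara ∩ Sven: 08:00-09:30, 10:45-12:15, 13:45-15:00, 17:45-18:30.
Clara ∩ Sven ∩ Hamid: 08:00-09:30, 10:45-12:15, 13:45-15:00, 17:45-18:30.
Clara ∩ Sven ∩ Hamid ∩ Rosa: 08:00-09:30, 10:45-11:45, 13:45-15:00, 17:45-18:30.
So the common availability across everyone is 08:00-09:30, 10:45-11:45, 13:45-15:00, 17:45-18:30.
The first common window of at least 30 minutes is 08:00-09:30, so the earliest start is 08:00.

08:00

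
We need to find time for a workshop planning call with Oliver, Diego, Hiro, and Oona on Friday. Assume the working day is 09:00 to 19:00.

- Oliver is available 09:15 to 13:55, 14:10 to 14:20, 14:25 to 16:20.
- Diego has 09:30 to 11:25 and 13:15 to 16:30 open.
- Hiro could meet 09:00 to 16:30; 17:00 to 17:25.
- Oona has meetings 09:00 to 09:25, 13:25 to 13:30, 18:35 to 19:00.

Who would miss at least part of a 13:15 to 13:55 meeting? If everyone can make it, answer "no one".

Oliver free: 09:15-13:55, 14:10-14:20, 14:25-16:20.
Diego free: 09:30-11:25, 13:15-16:30.
Hiro free: 09:00-16:30, 17:00-17:25.
Oona free: 09:25-13:25, 13:30-18:35 (invert busy blocks within the working day).
Oliver: free for 13:15-13:55. Diego: free for 13:15-13:55. Hiro: free for 13:15-13:55. Oona: not fully free for 13:15-13:55.

Oona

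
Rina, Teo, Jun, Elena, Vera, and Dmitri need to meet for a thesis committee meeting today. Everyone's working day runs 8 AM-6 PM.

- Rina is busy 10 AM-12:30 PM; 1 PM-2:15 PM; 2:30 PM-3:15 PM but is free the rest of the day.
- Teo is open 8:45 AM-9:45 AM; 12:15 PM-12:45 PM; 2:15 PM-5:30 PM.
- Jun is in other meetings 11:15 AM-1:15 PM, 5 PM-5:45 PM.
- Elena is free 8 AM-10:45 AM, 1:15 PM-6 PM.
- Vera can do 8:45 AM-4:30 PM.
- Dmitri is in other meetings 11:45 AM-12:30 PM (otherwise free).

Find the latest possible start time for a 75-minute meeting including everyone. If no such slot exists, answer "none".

Rina free: 08:00-10:00, 12:30-13:00, 14:15-14:30, 15:15-18:00 (invert busy blocks within the working day).
Teo free: 08:45-09:45, 12:15-12:45, 14:15-17:30.
Jun free: 08:00-11:15, 13:15-17:00, 17:45-18:00 (invert busy blocks within the working day).
Elena free: 08:00-10:45, 13:15-18:00.
Vera free: 08:45-16:30.
Dmitri free: 08:00-11:45, 12:30-18:00 (invert busy blocks within the working day).
Rina ∩ Teo: 08:45-09:45, 12:30-12:45, 14:15-14:30, 15:15-17:30.
Rina ∩ Teo ∩ Jun: 08:45-09:45, 14:15-14:30, 15:15-17:00.
Rina ∩ Teo ∩ Jun ∩ Elena: 08:45-09:45, 14:15-14:30, 15:15-17:00.
Rina ∩ Teo ∩ Jun ∩ Elena ∩ Vera: 08:45-09:45, 14:15-14:30, 15:15-16:30.
Rina ∩ Teo ∩ Jun ∩ Elena ∩ Vera ∩ Dmitri: 08:45-09:45, 14:15-14:30, 15:15-16:30.
The last common window of at least 75 minutes is 15:15-16:30; a 75-minute meeting can start as late as 15:15 and still end by 16:30.

15:15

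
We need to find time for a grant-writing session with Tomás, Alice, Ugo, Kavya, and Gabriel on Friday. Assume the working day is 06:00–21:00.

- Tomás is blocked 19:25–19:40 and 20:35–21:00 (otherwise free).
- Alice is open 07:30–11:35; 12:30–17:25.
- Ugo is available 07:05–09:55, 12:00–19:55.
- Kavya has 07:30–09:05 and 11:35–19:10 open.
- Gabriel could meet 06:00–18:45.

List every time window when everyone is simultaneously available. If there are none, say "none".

07:30-09:05, 12:30-17:25

Tomás free: 06:00-19:25, 19:40-20:35 (invert busy blocks within the working day).
Alice free: 07:30-11:35, 12:30-17:25.
Ugo free: 07:05-09:55, 12:00-19:55.
Kavya free: 07:30-09:05, 11:35-19:10.
Gabriel free: 06:00-18:45.
Tomás ∩ Alice: 07:30-11:35, 12:30-17:25.
Tomás ∩ Alice ∩ Ugo: 07:30-09:55, 12:30-17:25.
Tomás ∩ Alice ∩ Ugo ∩ Kavya: 07:30-09:05, 12:30-17:25.
Tomás ∩ Alice ∩ Ugo ∩ Kavya ∩ Gabriel: 07:30-09:05, 12:30-17:25.
Those are the intersection windows.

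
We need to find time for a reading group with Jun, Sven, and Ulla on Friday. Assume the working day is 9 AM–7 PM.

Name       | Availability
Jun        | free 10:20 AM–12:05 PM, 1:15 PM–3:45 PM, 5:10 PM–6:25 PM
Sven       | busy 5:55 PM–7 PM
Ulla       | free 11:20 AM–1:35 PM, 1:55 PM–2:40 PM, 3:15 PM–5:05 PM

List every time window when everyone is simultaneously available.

Jun free: 10:20-12:05, 13:15-15:45, 17:10-18:25.
Sven free: 09:00-17:55 (invert busy blocks within the working day).
Ulla free: 11:20-13:35, 13:55-14:40, 15:15-17:05.
Jun ∩ Sven: 10:20-12:05, 13:15-15:45, 17:10-17:55.
Jun ∩ Sven ∩ Ulla: 11:20-12:05, 13:15-13:35, 13:55-14:40, 15:15-15:45.

11:20-12:05, 13:15-13:35, 13:55-14:40, 15:15-15:45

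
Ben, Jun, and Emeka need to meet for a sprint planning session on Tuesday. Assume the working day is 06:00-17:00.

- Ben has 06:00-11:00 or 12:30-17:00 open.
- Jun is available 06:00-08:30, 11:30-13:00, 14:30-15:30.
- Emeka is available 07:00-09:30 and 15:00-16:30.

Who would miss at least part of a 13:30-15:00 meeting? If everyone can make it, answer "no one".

Ben: free for 13:30-15:00. Jun: not fully free for 13:30-15:00. Emeka: not fully free for 13:30-15:00.

Emeka, Jun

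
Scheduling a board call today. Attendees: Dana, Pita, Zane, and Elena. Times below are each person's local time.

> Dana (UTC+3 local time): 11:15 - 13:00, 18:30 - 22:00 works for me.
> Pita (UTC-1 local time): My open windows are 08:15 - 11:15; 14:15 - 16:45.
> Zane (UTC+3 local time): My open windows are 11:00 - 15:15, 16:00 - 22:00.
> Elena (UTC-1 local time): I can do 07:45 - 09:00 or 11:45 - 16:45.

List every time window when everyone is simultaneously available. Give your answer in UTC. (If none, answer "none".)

Dana in UTC: 08:15-10:00, 15:30-19:00 (subtract 3h to convert from UTC+3).
Pita in UTC: 09:15-12:15, 15:15-17:45 (add 1h to convert from UTC-1).
Zane in UTC: 08:00-12:15, 13:00-19:00 (subtract 3h to convert from UTC+3).
Elena in UTC: 08:45-10:00, 12:45-17:45 (add 1h to convert from UTC-1).
Dana ∩ Pita: 09:15-10:00, 15:30-17:45.
Dana ∩ Pita ∩ Zane: 09:15-10:00, 15:30-17:45.
Dana ∩ Pita ∩ Zane ∩ Elena: 09:15-10:00, 15:30-17:45.
Those are the intersection windows.

09:15-10:00, 15:30-17:45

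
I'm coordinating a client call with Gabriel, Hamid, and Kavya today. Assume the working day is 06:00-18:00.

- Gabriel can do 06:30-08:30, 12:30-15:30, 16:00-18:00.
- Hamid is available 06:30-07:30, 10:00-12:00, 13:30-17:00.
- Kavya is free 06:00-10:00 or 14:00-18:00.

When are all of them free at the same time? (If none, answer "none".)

06:30-07:30, 14:00-15:30, 16:00-17:00

Gabriel ∩ Hamid: 06:30-07:30, 13:30-15:30, 16:00-17:00.
Gabriel ∩ Hamid ∩ Kavya: 06:30-07:30, 14:00-15:30, 16:00-17:00.
So the common availability across everyone is 06:30-07:30, 14:00-15:30, 16:00-17:00.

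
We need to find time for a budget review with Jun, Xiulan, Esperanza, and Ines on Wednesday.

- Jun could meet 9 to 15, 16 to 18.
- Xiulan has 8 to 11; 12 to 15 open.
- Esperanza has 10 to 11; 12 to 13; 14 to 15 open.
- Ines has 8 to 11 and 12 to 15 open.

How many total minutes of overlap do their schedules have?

Jun ∩ Xiulan: 09:00-11:00, 12:00-15:00.
Jun ∩ Xiulan ∩ Esperanza: 10:00-11:00, 12:00-13:00, 14:00-15:00.
Jun ∩ Xiulan ∩ Esperanza ∩ Ines: 10:00-11:00, 12:00-13:00, 14:00-15:00.
Those are the intersection windows.
Summing the common windows: 60 + 60 + 60 = 180 minutes.

180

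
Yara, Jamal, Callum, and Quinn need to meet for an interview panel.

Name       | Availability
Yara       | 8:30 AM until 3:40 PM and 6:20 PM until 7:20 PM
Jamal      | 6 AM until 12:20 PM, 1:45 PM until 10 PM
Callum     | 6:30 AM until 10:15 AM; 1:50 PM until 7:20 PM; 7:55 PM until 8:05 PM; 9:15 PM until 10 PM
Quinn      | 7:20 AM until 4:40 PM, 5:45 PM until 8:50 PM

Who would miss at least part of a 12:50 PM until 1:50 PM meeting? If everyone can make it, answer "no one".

Callum, Jamal

Yara: free for 12:50-13:50. Jamal: not fully free for 12:50-13:50. Callum: not fully free for 12:50-13:50. Quinn: free for 12:50-13:50.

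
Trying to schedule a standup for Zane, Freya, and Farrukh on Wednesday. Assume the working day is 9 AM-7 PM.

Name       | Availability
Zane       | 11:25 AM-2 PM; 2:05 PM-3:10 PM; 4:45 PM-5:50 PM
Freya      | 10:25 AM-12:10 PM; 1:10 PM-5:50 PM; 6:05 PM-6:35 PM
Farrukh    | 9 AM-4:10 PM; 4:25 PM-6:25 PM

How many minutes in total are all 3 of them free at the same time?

225

Zane ∩ Freya: 11:25-12:10, 13:10-14:00, 14:05-15:10, 16:45-17:50.
Zane ∩ Freya ∩ Farrukh: 11:25-12:10, 13:10-14:00, 14:05-15:10, 16:45-17:50.
Summing the common windows: 45 + 50 + 65 + 65 = 225 minutes.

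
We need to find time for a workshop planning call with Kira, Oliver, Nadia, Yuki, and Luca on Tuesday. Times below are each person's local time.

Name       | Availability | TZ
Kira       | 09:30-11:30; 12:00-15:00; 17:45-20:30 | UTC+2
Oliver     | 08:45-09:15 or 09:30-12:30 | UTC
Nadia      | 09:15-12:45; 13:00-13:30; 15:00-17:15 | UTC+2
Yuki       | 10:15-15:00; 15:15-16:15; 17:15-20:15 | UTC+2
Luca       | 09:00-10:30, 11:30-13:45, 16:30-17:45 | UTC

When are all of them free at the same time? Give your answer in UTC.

09:00-09:15, 10:00-10:30

Kira in UTC: 07:30-09:30, 10:00-13:00, 15:45-18:30 (subtract 2h to convert from UTC+2).
Oliver in UTC: 08:45-09:15, 09:30-12:30.
Nadia in UTC: 07:15-10:45, 11:00-11:30, 13:00-15:15 (subtract 2h to convert from UTC+2).
Yuki in UTC: 08:15-13:00, 13:15-14:15, 15:15-18:15 (subtract 2h to convert from UTC+2).
Luca in UTC: 09:00-10:30, 11:30-13:45, 16:30-17:45.
Kira ∩ Oliver: 08:45-09:15, 10:00-12:30.
Kira ∩ Oliver ∩ Nadia: 08:45-09:15, 10:00-10:45, 11:00-11:30.
Kira ∩ Oliver ∩ Nadia ∩ Yuki: 08:45-09:15, 10:00-10:45, 11:00-11:30.
Kira ∩ Oliver ∩ Nadia ∩ Yuki ∩ Luca: 09:00-09:15, 10:00-10:30.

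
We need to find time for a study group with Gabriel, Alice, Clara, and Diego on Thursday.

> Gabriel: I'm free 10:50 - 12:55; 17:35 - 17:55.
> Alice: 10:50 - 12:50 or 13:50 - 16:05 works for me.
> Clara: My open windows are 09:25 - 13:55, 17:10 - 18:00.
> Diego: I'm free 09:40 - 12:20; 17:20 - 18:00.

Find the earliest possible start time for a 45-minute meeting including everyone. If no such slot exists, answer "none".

10:50

Gabriel ∩ Alice: 10:50-12:50.
Gabriel ∩ Alice ∩ Clara: 10:50-12:50.
Gabriel ∩ Alice ∩ Clara ∩ Diego: 10:50-12:20.
The first common window of at least 45 minutes is 10:50-12:20, so the earliest start is 10:50.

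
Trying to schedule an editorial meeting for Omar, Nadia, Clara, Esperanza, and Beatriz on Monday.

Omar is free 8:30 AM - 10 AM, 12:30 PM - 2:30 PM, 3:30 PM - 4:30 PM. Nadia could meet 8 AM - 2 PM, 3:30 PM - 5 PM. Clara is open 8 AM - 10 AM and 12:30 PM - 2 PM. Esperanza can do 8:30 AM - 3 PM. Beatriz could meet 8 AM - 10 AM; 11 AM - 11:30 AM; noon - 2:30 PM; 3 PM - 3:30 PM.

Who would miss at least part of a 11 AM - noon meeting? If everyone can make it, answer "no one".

Omar: not fully free for 11:00-12:00. Nadia: free for 11:00-12:00. Clara: not fully free for 11:00-12:00. Esperanza: free for 11:00-12:00. Beatriz: not fully free for 11:00-12:00.

Beatriz, Clara, Omar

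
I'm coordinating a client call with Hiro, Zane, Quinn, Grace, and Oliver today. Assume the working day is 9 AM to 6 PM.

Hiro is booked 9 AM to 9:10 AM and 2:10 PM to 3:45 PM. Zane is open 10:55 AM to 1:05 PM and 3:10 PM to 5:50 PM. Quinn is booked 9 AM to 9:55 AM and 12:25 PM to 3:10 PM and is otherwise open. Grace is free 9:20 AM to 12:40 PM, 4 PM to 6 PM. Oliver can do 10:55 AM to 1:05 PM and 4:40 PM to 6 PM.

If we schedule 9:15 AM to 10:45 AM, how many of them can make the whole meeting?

1

Hiro free: 09:10-14:10, 15:45-18:00 (invert busy blocks within the working day).
Zane free: 10:55-13:05, 15:10-17:50.
Quinn free: 09:55-12:25, 15:10-18:00 (invert busy blocks within the working day).
Grace free: 09:20-12:40, 16:00-18:00.
Oliver free: 10:55-13:05, 16:40-18:00.
Hiro can make the full 09:15-10:45 slot — that's 1.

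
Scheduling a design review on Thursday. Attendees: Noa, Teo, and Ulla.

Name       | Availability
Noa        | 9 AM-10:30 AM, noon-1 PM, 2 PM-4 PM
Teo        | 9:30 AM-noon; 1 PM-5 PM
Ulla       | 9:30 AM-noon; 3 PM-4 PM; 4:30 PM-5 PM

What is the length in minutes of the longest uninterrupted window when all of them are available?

Noa ∩ Teo: 09:30-10:30, 14:00-16:00.
Noa ∩ Teo ∩ Ulla: 09:30-10:30, 15:00-16:00.
The longest is 09:30-10:30 at 60 minutes.

60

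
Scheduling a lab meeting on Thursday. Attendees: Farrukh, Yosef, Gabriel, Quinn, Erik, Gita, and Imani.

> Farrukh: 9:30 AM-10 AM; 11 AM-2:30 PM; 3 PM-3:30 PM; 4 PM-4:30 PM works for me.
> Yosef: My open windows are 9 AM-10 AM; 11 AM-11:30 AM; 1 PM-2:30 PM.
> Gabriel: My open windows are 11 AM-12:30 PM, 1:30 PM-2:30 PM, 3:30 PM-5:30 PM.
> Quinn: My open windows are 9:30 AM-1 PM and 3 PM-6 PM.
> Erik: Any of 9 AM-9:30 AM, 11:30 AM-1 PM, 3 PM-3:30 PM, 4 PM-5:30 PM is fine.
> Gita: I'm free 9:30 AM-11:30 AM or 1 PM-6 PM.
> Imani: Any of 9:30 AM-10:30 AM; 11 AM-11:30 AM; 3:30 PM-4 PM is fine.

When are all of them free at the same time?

none

Farrukh ∩ Yosef: 09:30-10:00, 11:00-11:30, 13:00-14:30.
Farrukh ∩ Yosef ∩ Gabriel: 11:00-11:30, 13:30-14:30.
Farrukh ∩ Yosef ∩ Gabriel ∩ Quinn: 11:00-11:30.
Farrukh ∩ Yosef ∩ Gabriel ∩ Quinn ∩ Erik: ∅.
Farrukh ∩ Yosef ∩ Gabriel ∩ Quinn ∩ Erik ∩ Gita: ∅.
Farrukh ∩ Yosef ∩ Gabriel ∩ Quinn ∩ Erik ∩ Gita ∩ Imani: ∅.
There is no time when everyone is free.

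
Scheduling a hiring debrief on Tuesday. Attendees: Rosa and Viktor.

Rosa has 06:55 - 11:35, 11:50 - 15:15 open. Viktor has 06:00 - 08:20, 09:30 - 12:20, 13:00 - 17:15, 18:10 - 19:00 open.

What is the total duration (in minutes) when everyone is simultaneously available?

375

Rosa ∩ Viktor: 06:55-08:20, 09:30-11:35, 11:50-12:20, 13:00-15:15.
So the common availability across everyone is 06:55-08:20, 09:30-11:35, 11:50-12:20, 13:00-15:15.
Summing the common windows: 85 + 125 + 30 + 135 = 375 minutes.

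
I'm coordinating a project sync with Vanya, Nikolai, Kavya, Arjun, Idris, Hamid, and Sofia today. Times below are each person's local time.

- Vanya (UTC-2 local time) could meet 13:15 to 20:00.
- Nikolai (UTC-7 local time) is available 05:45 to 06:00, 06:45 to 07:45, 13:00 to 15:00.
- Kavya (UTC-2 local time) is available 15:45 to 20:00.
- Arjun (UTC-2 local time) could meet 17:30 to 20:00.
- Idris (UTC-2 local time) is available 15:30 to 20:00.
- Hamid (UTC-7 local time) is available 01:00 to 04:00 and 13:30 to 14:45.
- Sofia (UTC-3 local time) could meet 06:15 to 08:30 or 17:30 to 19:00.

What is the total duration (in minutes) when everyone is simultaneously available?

Vanya in UTC: 15:15-22:00 (add 2h to convert from UTC-2).
Nikolai in UTC: 12:45-13:00, 13:45-14:45, 20:00-22:00 (add 7h to convert from UTC-7).
Kavya in UTC: 17:45-22:00 (add 2h to convert from UTC-2).
Arjun in UTC: 19:30-22:00 (add 2h to convert from UTC-2).
Idris in UTC: 17:30-22:00 (add 2h to convert from UTC-2).
Hamid in UTC: 08:00-11:00, 20:30-21:45 (add 7h to convert from UTC-7).
Sofia in UTC: 09:15-11:30, 20:30-22:00 (add 3h to convert from UTC-3).
Vanya ∩ Nikolai: 20:00-22:00.
Vanya ∩ Nikolai ∩ Kavya: 20:00-22:00.
Vanya ∩ Nikolai ∩ Kavya ∩ Arjun: 20:00-22:00.
Vanya ∩ Nikolai ∩ Kavya ∩ Arjun ∩ Idris: 20:00-22:00.
Vanya ∩ Nikolai ∩ Kavya ∩ Arjun ∩ Idris ∩ Hamid: 20:30-21:45.
Vanya ∩ Nikolai ∩ Kavya ∩ Arjun ∩ Idris ∩ Hamid ∩ Sofia: 20:30-21:45.
So the common availability across everyone is 20:30-21:45.
That's a single block of 75 minutes.

75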